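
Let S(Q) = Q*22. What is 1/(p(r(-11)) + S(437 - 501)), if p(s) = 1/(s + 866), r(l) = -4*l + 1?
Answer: -911/1282687 ≈ -0.00071023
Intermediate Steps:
S(Q) = 22*Q
r(l) = 1 - 4*l
p(s) = 1/(866 + s)
1/(p(r(-11)) + S(437 - 501)) = 1/(1/(866 + (1 - 4*(-11))) + 22*(437 - 501)) = 1/(1/(866 + (1 + 44)) + 22*(-64)) = 1/(1/(866 + 45) - 1408) = 1/(1/911 - 1408) = 1/(-1282687/911) = -911/1282687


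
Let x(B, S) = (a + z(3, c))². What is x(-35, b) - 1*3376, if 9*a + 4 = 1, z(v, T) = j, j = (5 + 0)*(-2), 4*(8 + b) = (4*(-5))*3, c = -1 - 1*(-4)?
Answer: -29423/9 ≈ -3269.2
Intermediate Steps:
c = 3 (c = -1 + 4 = 3)
b = -23 (b = -8 + ((4*(-5))*3)/4 = -8 + (-20*3)/4 = -8 + (¼)*(-60) = -8 - 15 = -23)
j = -10 (j = 5*(-2) = -10)
z(v, T) = -10
a = -⅓ (a = -4/9 + (⅑)*1 = -4/9 + ⅑ = -⅓ ≈ -0.33333)
x(B, S) = 961/9 (x(B, S) = (-⅓ - 10)² = (-31/3)² = 961/9)
x(-35, b) - 1*3376 = 961/9 - 1*3376 = 961/9 - 3376 = -29423/9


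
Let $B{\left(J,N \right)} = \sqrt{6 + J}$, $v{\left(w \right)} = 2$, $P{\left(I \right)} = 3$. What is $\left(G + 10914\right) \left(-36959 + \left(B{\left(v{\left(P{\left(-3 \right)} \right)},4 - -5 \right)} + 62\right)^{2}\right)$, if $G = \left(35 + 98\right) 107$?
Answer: $-832475515 + 6235960 \sqrt{2} \approx -8.2366 \cdot 10^{8}$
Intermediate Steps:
$G = 14231$ ($G = 133 \cdot 107 = 14231$)
$\left(G + 10914\right) \left(-36959 + \left(B{\left(v{\left(P{\left(-3 \right)} \right)},4 - -5 \right)} + 62\right)^{2}\right) = \left(14231 + 10914\right) \left(-36959 + \left(\sqrt{6 + 2} + 62\right)^{2}\right) = 25145 \left(-36959 + \left(\sqrt{8} + 62\right)^{2}\right) = 25145 \left(-36959 + \left(2 \sqrt{2} + 62\right)^{2}\right) = 25145 \left(-36959 + \left(62 + 2 \sqrt{2}\right)^{2}\right) = -929334055 + 25145 \left(62 + 2 \sqrt{2}\right)^{2}$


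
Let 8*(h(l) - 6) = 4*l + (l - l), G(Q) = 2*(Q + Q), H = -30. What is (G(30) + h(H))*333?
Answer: 36963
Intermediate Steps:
G(Q) = 4*Q (G(Q) = 2*(2*Q) = 4*Q)
h(l) = 6 + l/2 (h(l) = 6 + (4*l + (l - l))/8 = 6 + (4*l + 0)/8 = 6 + (4*l)/8 = 6 + l/2)
(G(30) + h(H))*333 = (4*30 + (6 + (½)*(-30)))*333 = (120 + (6 - 15))*333 = (120 - 9)*333 = 111*333 = 36963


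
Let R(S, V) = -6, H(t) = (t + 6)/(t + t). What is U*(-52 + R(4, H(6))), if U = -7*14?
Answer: 5684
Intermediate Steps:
U = -98
H(t) = (6 + t)/(2*t) (H(t) = (6 + t)/((2*t)) = (6 + t)*(1/(2*t)) = (6 + t)/(2*t))
U*(-52 + R(4, H(6))) = -98*(-52 - 6) = -98*(-58) = 5684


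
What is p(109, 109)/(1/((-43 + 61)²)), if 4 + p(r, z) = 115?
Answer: 35964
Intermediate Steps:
p(r, z) = 111 (p(r, z) = -4 + 115 = 111)
p(109, 109)/(1/((-43 + 61)²)) = 111/(1/((-43 + 61)²)) = 111/(1/(18²)) = 111/(1/324) = 111*324 = 35964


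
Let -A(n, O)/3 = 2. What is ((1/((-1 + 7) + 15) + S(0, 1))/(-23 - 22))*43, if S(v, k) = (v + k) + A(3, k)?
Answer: 4472/945 ≈ 4.7323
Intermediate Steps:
A(n, O) = -6 (A(n, O) = -3*2 = -6)
S(v, k) = -6 + k + v (S(v, k) = (v + k) - 6 = (k + v) - 6 = -6 + k + v)
((1/((-1 + 7) + 15) + S(0, 1))/(-23 - 22))*43 = ((1/((-1 + 7) + 15) + (-6 + 1 + 0))/(-23 - 22))*43 = ((1/(6 + 15) - 5)/(-45))*43 = -(1/21 - 5)/45*43 = -1/45*(-104/21)*43 = (104/945)*43 = 4472/945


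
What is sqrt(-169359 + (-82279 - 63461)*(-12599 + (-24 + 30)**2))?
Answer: 3*sqrt(203418029) ≈ 42787.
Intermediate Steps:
sqrt(-169359 + (-82279 - 63461)*(-12599 + (-24 + 30)**2)) = sqrt(-169359 - 145740*(-12599 + 6**2)) = sqrt(-169359 - 145740*(-12599 + 36)) = sqrt(-169359 - 145740*(-12563)) = sqrt(-169359 + 1830931620) = sqrt(1830762261) = 3*sqrt(203418029)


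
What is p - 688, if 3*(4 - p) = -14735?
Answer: 12683/3 ≈ 4227.7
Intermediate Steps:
p = 14747/3 (p = 4 - ⅓*(-14735) = 4 + 14735/3 = 14747/3 ≈ 4915.7)
p - 688 = 14747/3 - 688 = 12683/3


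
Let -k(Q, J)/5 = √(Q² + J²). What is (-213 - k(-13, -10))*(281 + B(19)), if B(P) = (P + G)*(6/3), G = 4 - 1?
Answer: -69225 + 1625*√269 ≈ -42573.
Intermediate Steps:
G = 3
k(Q, J) = -5*√(J² + Q²) (k(Q, J) = -5*√(Q² + J²) = -5*√(J² + Q²))
B(P) = 6 + 2*P (B(P) = (P + 3)*(6/3) = (3 + P)*(6*(⅓)) = (3 + P)*2 = 6 + 2*P)
(-213 - k(-13, -10))*(281 + B(19)) = (-213 - (-5)*√((-10)² + (-13)²))*(281 + (6 + 2*19)) = (-213 - (-5)*√(100 + 169))*(281 + (6 + 38)) = (-213 - (-5)*√269)*(281 + 44) = (-213 + 5*√269)*325 = -69225 + 1625*√269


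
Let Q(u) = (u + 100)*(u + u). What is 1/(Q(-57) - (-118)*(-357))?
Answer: -1/47028 ≈ -2.1264e-5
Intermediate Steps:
Q(u) = 2*u*(100 + u) (Q(u) = (100 + u)*(2*u) = 2*u*(100 + u))
1/(Q(-57) - (-118)*(-357)) = 1/(2*(-57)*(100 - 57) - (-118)*(-357)) = 1/(2*(-57)*43 - 1*42126) = 1/(-4902 - 42126) = 1/(-47028) = -1/47028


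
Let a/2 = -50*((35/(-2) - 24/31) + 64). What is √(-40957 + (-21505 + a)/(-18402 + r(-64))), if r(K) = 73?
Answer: I*√13222512358273562/568199 ≈ 202.37*I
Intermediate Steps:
a = -141750/31 (a = 2*(-50*((35/(-2) - 24/31) + 64)) = 2*(-50*((35*(-½) - 24*1/31) + 64)) = 2*(-50*((-35/2 - 24/31) + 64)) = 2*(-50*(-1133/62 + 64)) = 2*(-50*2835/62) = 2*(-70875/31) = -141750/31 ≈ -4572.6)
√(-40957 + (-21505 + a)/(-18402 + r(-64))) = √(-40957 + (-21505 - 141750/31)/(-18402 + 73)) = √(-40957 - 808405/31/(-18329)) = √(-40957 - 808405/31*(-1/18329)) = √(-40957 + 808405/568199) = √(-23270918038/568199) = I*√13222512358273562/568199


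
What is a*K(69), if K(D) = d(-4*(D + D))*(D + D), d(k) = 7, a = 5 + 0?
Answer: 4830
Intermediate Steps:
a = 5
K(D) = 14*D (K(D) = 7*(D + D) = 7*(2*D) = 14*D)
a*K(69) = 5*(14*69) = 5*966 = 4830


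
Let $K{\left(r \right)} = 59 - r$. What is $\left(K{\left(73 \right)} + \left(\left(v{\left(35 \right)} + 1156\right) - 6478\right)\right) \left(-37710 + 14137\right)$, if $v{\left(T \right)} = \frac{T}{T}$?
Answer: $125761955$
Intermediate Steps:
$v{\left(T \right)} = 1$
$\left(K{\left(73 \right)} + \left(\left(v{\left(35 \right)} + 1156\right) - 6478\right)\right) \left(-37710 + 14137\right) = \left(\left(59 - 73\right) + \left(\left(1 + 1156\right) - 6478\right)\right) \left(-37710 + 14137\right) = \left(\left(59 - 73\right) + \left(1157 - 6478\right)\right) \left(-23573\right) = \left(-14 - 5321\right) \left(-23573\right) = \left(-5335\right) \left(-23573\right) = 125761955$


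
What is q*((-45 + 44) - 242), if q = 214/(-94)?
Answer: 26001/47 ≈ 553.21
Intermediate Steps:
q = -107/47 (q = 214*(-1/94) = -107/47 ≈ -2.2766)
q*((-45 + 44) - 242) = -107*((-45 + 44) - 242)/47 = -107*(-1 - 242)/47 = -107/47*(-243) = 26001/47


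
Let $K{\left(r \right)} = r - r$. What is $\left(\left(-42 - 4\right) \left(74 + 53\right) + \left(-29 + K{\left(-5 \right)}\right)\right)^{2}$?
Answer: $34468641$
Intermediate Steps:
$K{\left(r \right)} = 0$
$\left(\left(-42 - 4\right) \left(74 + 53\right) + \left(-29 + K{\left(-5 \right)}\right)\right)^{2} = \left(\left(-42 - 4\right) \left(74 + 53\right) + \left(-29 + 0\right)\right)^{2} = \left(\left(-46\right) 127 - 29\right)^{2} = \left(-5842 - 29\right)^{2} = \left(-5871\right)^{2} = 34468641$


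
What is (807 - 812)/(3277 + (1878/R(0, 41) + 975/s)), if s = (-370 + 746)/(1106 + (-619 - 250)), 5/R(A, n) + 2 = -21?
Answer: 9400/8924809 ≈ 0.0010532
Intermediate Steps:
R(A, n) = -5/23 (R(A, n) = 5/(-2 - 21) = 5/(-23) = 5*(-1/23) = -5/23)
s = 376/237 (s = 376/(1106 - 869) = 376/237 ≈ 1.5865)
(807 - 812)/(3277 + (1878/R(0, 41) + 975/s)) = (807 - 812)/(3277 + (1878/(-5/23) + 975/(376/237))) = -5/(3277 + (1878*(-23/5) + 975*(237/376))) = -5/(3277 + (-43194/5 + 231075/376)) = -5/(3277 - 15085569/1880) = -5/(-8924809/1880) = -5*(-1880/8924809) = 9400/8924809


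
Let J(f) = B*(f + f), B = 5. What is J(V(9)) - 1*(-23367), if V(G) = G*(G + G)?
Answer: 24987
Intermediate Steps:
V(G) = 2*G**2 (V(G) = G*(2*G) = 2*G**2)
J(f) = 10*f (J(f) = 5*(f + f) = 5*(2*f) = 10*f)
J(V(9)) - 1*(-23367) = 10*(2*9**2) - 1*(-23367) = 10*(2*81) + 23367 = 10*162 + 23367 = 1620 + 23367 = 24987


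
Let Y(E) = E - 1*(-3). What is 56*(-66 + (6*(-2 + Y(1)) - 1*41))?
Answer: -5320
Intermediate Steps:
Y(E) = 3 + E (Y(E) = E + 3 = 3 + E)
56*(-66 + (6*(-2 + Y(1)) - 1*41)) = 56*(-66 + (6*(-2 + (3 + 1)) - 1*41)) = 56*(-66 + (6*(-2 + 4) - 41)) = 56*(-66 + (6*2 - 41)) = 56*(-66 + (12 - 41)) = 56*(-66 - 29) = 56*(-95) = -5320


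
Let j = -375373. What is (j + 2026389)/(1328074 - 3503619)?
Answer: -1651016/2175545 ≈ -0.75890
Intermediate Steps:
(j + 2026389)/(1328074 - 3503619) = (-375373 + 2026389)/(1328074 - 3503619) = 1651016/(-2175545) = 1651016*(-1/2175545) = -1651016/2175545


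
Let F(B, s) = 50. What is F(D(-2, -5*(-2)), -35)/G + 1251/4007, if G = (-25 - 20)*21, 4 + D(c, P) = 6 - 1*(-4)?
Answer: 196369/757323 ≈ 0.25929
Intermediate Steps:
D(c, P) = 6 (D(c, P) = -4 + (6 - 1*(-4)) = -4 + (6 + 4) = -4 + 10 = 6)
G = -945 (G = -45*21 = -945)
F(D(-2, -5*(-2)), -35)/G + 1251/4007 = 50/(-945) + 1251/4007 = 50*(-1/945) + 1251*(1/4007) = -10/189 + 1251/4007 = 196369/757323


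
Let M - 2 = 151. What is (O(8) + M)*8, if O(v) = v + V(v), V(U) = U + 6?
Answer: 1400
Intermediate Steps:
V(U) = 6 + U
O(v) = 6 + 2*v (O(v) = v + (6 + v) = 6 + 2*v)
M = 153 (M = 2 + 151 = 153)
(O(8) + M)*8 = ((6 + 2*8) + 153)*8 = ((6 + 16) + 153)*8 = (22 + 153)*8 = 175*8 = 1400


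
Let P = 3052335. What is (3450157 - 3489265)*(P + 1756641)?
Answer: -188069433408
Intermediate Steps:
(3450157 - 3489265)*(P + 1756641) = (3450157 - 3489265)*(3052335 + 1756641) = -39108*4808976 = -188069433408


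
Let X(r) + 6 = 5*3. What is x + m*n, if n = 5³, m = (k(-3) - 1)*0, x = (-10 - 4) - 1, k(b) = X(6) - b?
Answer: -15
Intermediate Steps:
X(r) = 9 (X(r) = -6 + 5*3 = -6 + 15 = 9)
k(b) = 9 - b
x = -15 (x = -14 - 1 = -15)
m = 0 (m = ((9 - 1*(-3)) - 1)*0 = ((9 + 3) - 1)*0 = (12 - 1)*0 = 11*0 = 0)
n = 125
x + m*n = -15 + 0*125 = -15 + 0 = -15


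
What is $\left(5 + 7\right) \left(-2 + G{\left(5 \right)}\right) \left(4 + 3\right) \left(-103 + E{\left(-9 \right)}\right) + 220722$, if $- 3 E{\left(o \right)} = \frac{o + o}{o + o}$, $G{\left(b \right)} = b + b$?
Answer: $151282$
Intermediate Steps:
$G{\left(b \right)} = 2 b$
$E{\left(o \right)} = - \frac{1}{3}$ ($E{\left(o \right)} = - \frac{\left(o + o\right) \frac{1}{o + o}}{3} = - \frac{2 o \frac{1}{2 o}}{3} = \left(- \frac{1}{3}\right) 1 = - \frac{1}{3}$)
$\left(5 + 7\right) \left(-2 + G{\left(5 \right)}\right) \left(4 + 3\right) \left(-103 + E{\left(-9 \right)}\right) + 220722 = \left(5 + 7\right) \left(-2 + 2 \cdot 5\right) \left(4 + 3\right) \left(-103 - \frac{1}{3}\right) + 220722 = 12 \left(-2 + 10\right) 7 \left(- \frac{310}{3}\right) + 220722 = 12 \cdot 8 \cdot 7 \left(- \frac{310}{3}\right) + 220722 = 12 \cdot 56 \left(- \frac{310}{3}\right) + 220722 = 672 \left(- \frac{310}{3}\right) + 220722 = -69440 + 220722 = 151282$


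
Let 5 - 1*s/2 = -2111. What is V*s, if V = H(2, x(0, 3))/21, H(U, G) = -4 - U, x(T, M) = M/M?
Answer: -8464/7 ≈ -1209.1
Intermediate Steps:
x(T, M) = 1
V = -2/7 (V = (-4 - 1*2)/21 = (-4 - 2)*(1/21) = -6*1/21 = -2/7 ≈ -0.28571)
s = 4232 (s = 10 - 2*(-2111) = 10 + 4222 = 4232)
V*s = -2/7*4232 = -8464/7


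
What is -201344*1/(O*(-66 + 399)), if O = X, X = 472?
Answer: -25168/19647 ≈ -1.2810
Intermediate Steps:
O = 472
-201344*1/(O*(-66 + 399)) = -201344*1/(472*(-66 + 399)) = -201344/(333*472) = -201344/157176 = -201344*1/157176 = -25168/19647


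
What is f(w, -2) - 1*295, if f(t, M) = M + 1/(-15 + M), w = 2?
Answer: -5050/17 ≈ -297.06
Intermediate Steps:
f(w, -2) - 1*295 = (1 + (-2)**2 - 15*(-2))/(-15 - 2) - 1*295 = (1 + 4 + 30)/(-17) - 295 = -1/17*35 - 295 = -35/17 - 295 = -5050/17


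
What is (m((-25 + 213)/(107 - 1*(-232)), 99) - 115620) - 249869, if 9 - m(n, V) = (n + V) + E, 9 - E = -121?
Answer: -123975539/339 ≈ -3.6571e+5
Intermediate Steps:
E = 130 (E = 9 - 1*(-121) = 9 + 121 = 130)
m(n, V) = -121 - V - n (m(n, V) = 9 - ((n + V) + 130) = 9 - ((V + n) + 130) = 9 - (130 + V + n) = 9 + (-130 - V - n) = -121 - V - n)
(m((-25 + 213)/(107 - 1*(-232)), 99) - 115620) - 249869 = ((-121 - 1*99 - (-25 + 213)/(107 - 1*(-232))) - 115620) - 249869 = ((-121 - 99 - 188/(107 + 232)) - 115620) - 249869 = ((-121 - 99 - 188/339) - 115620) - 249869 = (-74768/339 - 115620) - 249869 = -39269948/339 - 249869 = -123975539/339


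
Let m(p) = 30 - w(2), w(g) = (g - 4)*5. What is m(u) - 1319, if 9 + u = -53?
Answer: -1279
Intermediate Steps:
u = -62 (u = -9 - 53 = -62)
w(g) = -20 + 5*g (w(g) = (-4 + g)*5 = -20 + 5*g)
m(p) = 40 (m(p) = 30 - (-20 + 5*2) = 30 - (-20 + 10) = 30 - 1*(-10) = 30 + 10 = 40)
m(u) - 1319 = 40 - 1319 = -1279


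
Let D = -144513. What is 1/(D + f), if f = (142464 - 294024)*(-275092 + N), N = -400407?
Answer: 1/102378483927 ≈ 9.7677e-12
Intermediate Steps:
f = 102378628440 (f = (142464 - 294024)*(-275092 - 400407) = -151560*(-675499) = 102378628440)
1/(D + f) = 1/(-144513 + 102378628440) = 1/102378483927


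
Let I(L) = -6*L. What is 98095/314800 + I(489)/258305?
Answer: 976592231/3252576560 ≈ 0.30025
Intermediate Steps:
98095/314800 + I(489)/258305 = 98095/314800 - 6*489/258305 = 98095*(1/314800) - 2934*1/258305 = 19619/62960 - 2934/258305 = 976592231/3252576560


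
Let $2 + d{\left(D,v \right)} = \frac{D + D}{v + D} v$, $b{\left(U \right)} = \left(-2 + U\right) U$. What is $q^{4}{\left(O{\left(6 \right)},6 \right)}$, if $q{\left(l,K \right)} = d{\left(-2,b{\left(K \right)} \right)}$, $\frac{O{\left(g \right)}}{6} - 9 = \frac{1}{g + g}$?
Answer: $\frac{24010000}{14641} \approx 1639.9$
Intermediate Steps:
$O{\left(g \right)} = 54 + \frac{3}{g}$ ($O{\left(g \right)} = 54 + \frac{6}{g + g} = 54 + \frac{6}{2 g} = 54 + 6 \frac{1}{2 g} = 54 + \frac{3}{g}$)
$b{\left(U \right)} = U \left(-2 + U\right)$
$d{\left(D,v \right)} = -2 + \frac{2 D v}{D + v}$ ($d{\left(D,v \right)} = -2 + \frac{D + D}{v + D} v = -2 + \frac{2 D}{D + v} v = -2 + \frac{2 D v}{D + v}$)
$q{\left(l,K \right)} = \frac{2 \left(2 - 3 K \left(-2 + K\right)\right)}{-2 + K \left(-2 + K\right)}$ ($q{\left(l,K \right)} = \frac{2 \left(\left(-1\right) \left(-2\right) - K \left(-2 + K\right) - 2 K \left(-2 + K\right)\right)}{-2 + K \left(-2 + K\right)} = \frac{2 \left(2 - K \left(-2 + K\right) - 2 K \left(-2 + K\right)\right)}{-2 + K \left(-2 + K\right)} = \frac{2 \left(2 - 3 K \left(-2 + K\right)\right)}{-2 + K \left(-2 + K\right)}$)
$q^{4}{\left(O{\left(6 \right)},6 \right)} = \left(\frac{2 \left(2 - 18 \left(-2 + 6\right)\right)}{-2 + 6 \left(-2 + 6\right)}\right)^{4} = \left(\frac{2 \left(2 - 18 \cdot 4\right)}{-2 + 6 \cdot 4}\right)^{4} = \left(\frac{2 \left(2 - 72\right)}{-2 + 24}\right)^{4} = \left(2 \cdot \frac{1}{22} \left(-70\right)\right)^{4} = \left(- \frac{70}{11}\right)^{4} = \frac{24010000}{14641}$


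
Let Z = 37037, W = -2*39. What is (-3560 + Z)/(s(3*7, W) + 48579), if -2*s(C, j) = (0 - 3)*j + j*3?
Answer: 11159/16193 ≈ 0.68913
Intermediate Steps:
W = -78
s(C, j) = 0 (s(C, j) = -((0 - 3)*j + j*3)/2 = -(-3*j + 3*j)/2 = -½*0 = 0)
(-3560 + Z)/(s(3*7, W) + 48579) = (-3560 + 37037)/(0 + 48579) = 33477/48579 = 33477*(1/48579) = 11159/16193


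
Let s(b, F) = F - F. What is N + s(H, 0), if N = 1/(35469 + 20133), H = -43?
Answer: 1/55602 ≈ 1.7985e-5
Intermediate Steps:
N = 1/55602 ≈ 1.7985e-5
s(b, F) = 0
N + s(H, 0) = 1/55602 + 0 = 1/55602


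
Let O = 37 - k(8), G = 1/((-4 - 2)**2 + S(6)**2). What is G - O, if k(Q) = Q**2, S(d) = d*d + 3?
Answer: 42040/1557 ≈ 27.001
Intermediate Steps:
S(d) = 3 + d**2 (S(d) = d**2 + 3 = 3 + d**2)
G = 1/1557 (G = 1/((-4 - 2)**2 + (3 + 6**2)**2) = 1/((-6)**2 + (3 + 36)**2) = 1/(36 + 39**2) = 1/(36 + 1521) = 1/1557 ≈ 0.00064226)
O = -27 (O = 37 - 1*8**2 = 37 - 1*64 = 37 - 64 = -27)
G - O = 1/1557 - 1*(-27) = 1/1557 + 27 = 42040/1557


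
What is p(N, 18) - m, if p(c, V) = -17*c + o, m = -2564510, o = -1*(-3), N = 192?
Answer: 2561249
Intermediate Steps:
o = 3
p(c, V) = 3 - 17*c (p(c, V) = -17*c + 3 = 3 - 17*c)
p(N, 18) - m = (3 - 17*192) - 1*(-2564510) = (3 - 3264) + 2564510 = -3261 + 2564510 = 2561249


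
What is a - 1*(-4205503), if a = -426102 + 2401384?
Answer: 6180785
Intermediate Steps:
a = 1975282
a - 1*(-4205503) = 1975282 - 1*(-4205503) = 1975282 + 4205503 = 6180785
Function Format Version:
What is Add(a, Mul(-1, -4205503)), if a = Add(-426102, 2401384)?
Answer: 6180785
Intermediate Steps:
a = 1975282
Add(a, Mul(-1, -4205503)) = Add(1975282, Mul(-1, -4205503)) = Add(1975282, 4205503) = 6180785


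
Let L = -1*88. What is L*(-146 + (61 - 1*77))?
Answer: 14256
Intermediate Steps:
L = -88
L*(-146 + (61 - 1*77)) = -88*(-146 + (61 - 1*77)) = -88*(-146 + (61 - 77)) = -88*(-146 - 16) = -88*(-162) = 14256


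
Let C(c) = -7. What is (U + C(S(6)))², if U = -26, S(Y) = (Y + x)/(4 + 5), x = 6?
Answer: 1089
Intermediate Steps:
S(Y) = ⅔ + Y/9 (S(Y) = (Y + 6)/(4 + 5) = (6 + Y)/9 = (6 + Y)*(⅑) = ⅔ + Y/9)
(U + C(S(6)))² = (-26 - 7)² = (-33)² = 1089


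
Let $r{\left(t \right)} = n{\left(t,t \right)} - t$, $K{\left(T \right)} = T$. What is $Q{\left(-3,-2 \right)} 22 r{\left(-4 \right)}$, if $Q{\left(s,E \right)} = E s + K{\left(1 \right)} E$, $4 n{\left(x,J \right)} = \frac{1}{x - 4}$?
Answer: $\frac{1397}{4} \approx 349.25$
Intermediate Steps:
$n{\left(x,J \right)} = \frac{1}{4 \left(-4 + x\right)}$ ($n{\left(x,J \right)} = \frac{1}{4 \left(x - 4\right)} = \frac{1}{4 \left(-4 + x\right)}$)
$Q{\left(s,E \right)} = E + E s$ ($Q{\left(s,E \right)} = E s + 1 E = E s + E = E + E s$)
$r{\left(t \right)} = - t + \frac{1}{4 \left(-4 + t\right)}$ ($r{\left(t \right)} = \frac{1}{4 \left(-4 + t\right)} - t = - t + \frac{1}{4 \left(-4 + t\right)}$)
$Q{\left(-3,-2 \right)} 22 r{\left(-4 \right)} = - 2 \left(1 - 3\right) 22 \frac{\frac{1}{4} - - 4 \left(-4 - 4\right)}{-4 - 4} = \left(-2\right) \left(-2\right) 22 \frac{\frac{1}{4} - \left(-4\right) \left(-8\right)}{-8} = 4 \cdot 22 \left(- \frac{\frac{1}{4} - 32}{8}\right) = 88 \left(\left(- \frac{1}{8}\right) \left(- \frac{127}{4}\right)\right) = 88 \cdot \frac{127}{32} = \frac{1397}{4}$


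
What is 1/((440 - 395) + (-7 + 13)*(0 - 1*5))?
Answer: 1/15 ≈ 0.066667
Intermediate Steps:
1/((440 - 395) + (-7 + 13)*(0 - 1*5)) = 1/(45 + 6*(0 - 5)) = 1/(45 + 6*(-5)) = 1/(45 - 30) = 1/15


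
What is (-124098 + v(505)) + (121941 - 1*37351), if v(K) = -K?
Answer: -40013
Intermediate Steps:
(-124098 + v(505)) + (121941 - 1*37351) = (-124098 - 1*505) + (121941 - 1*37351) = (-124098 - 505) + (121941 - 37351) = -124603 + 84590 = -40013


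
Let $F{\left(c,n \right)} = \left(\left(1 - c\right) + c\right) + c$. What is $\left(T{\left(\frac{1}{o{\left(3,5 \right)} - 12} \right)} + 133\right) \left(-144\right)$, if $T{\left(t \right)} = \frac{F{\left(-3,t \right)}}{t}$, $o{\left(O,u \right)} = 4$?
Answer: $-21456$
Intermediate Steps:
$F{\left(c,n \right)} = 1 + c$
$T{\left(t \right)} = - \frac{2}{t}$ ($T{\left(t \right)} = \frac{1 - 3}{t} = - \frac{2}{t}$)
$\left(T{\left(\frac{1}{o{\left(3,5 \right)} - 12} \right)} + 133\right) \left(-144\right) = \left(- \frac{2}{\frac{1}{4 - 12}} + 133\right) \left(-144\right) = \left(- \frac{2}{\frac{1}{-8}} + 133\right) \left(-144\right) = \left(- \frac{2}{- \frac{1}{8}} + 133\right) \left(-144\right) = \left(\left(-2\right) \left(-8\right) + 133\right) \left(-144\right) = \left(16 + 133\right) \left(-144\right) = 149 \left(-144\right) = -21456$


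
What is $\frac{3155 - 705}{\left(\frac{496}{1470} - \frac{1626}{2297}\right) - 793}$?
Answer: $- \frac{4136322750}{1339443389} \approx -3.0881$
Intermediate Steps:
$\frac{3155 - 705}{\left(\frac{496}{1470} - \frac{1626}{2297}\right) - 793} = \frac{2450}{\left(496 \cdot \frac{1}{1470} - \frac{1626}{2297}\right) - 793} = \frac{2450}{\left(\frac{248}{735} - \frac{1626}{2297}\right) - 793} = \frac{2450}{- \frac{625454}{1688295} - 793} = \frac{2450}{- \frac{1339443389}{1688295}} = 2450 \left(- \frac{1688295}{1339443389}\right) = - \frac{4136322750}{1339443389}$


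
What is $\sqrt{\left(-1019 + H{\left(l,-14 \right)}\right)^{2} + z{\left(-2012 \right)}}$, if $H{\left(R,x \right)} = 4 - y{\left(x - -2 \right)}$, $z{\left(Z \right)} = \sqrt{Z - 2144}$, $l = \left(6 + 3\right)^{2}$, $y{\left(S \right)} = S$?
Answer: $\sqrt{1006009 + 2 i \sqrt{1039}} \approx 1003.0 + 0.032 i$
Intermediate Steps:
$l = 81$ ($l = 9^{2} = 81$)
$z{\left(Z \right)} = \sqrt{-2144 + Z}$
$H{\left(R,x \right)} = 2 - x$ ($H{\left(R,x \right)} = 4 - \left(x - -2\right) = 4 - \left(x + 2\right) = 4 - \left(2 + x\right) = 2 - x$)
$\sqrt{\left(-1019 + H{\left(l,-14 \right)}\right)^{2} + z{\left(-2012 \right)}} = \sqrt{\left(-1019 + \left(2 - -14\right)\right)^{2} + \sqrt{-2144 - 2012}} = \sqrt{\left(-1019 + \left(2 + 14\right)\right)^{2} + \sqrt{-4156}} = \sqrt{\left(-1019 + 16\right)^{2} + 2 i \sqrt{1039}} = \sqrt{\left(-1003\right)^{2} + 2 i \sqrt{1039}} = \sqrt{1006009 + 2 i \sqrt{1039}}$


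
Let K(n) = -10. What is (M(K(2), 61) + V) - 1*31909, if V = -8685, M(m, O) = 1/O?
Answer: -2476233/61 ≈ -40594.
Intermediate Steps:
(M(K(2), 61) + V) - 1*31909 = (1/61 - 8685) - 1*31909 = (1/61 - 8685) - 31909 = -529784/61 - 31909 = -2476233/61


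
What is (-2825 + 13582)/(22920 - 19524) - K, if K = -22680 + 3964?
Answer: 63570293/3396 ≈ 18719.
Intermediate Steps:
K = -18716
(-2825 + 13582)/(22920 - 19524) - K = (-2825 + 13582)/(22920 - 19524) - 1*(-18716) = 10757/3396 + 18716 = 63570293/3396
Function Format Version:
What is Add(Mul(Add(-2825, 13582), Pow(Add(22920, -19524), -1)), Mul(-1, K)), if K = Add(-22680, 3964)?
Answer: Rational(63570293, 3396) ≈ 18719.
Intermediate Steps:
K = -18716
Add(Mul(Add(-2825, 13582), Pow(Add(22920, -19524), -1)), Mul(-1, K)) = Add(Mul(Add(-2825, 13582), Pow(Add(22920, -19524), -1)), Mul(-1, -18716)) = Add(Mul(10757, Pow(3396, -1)), 18716) = Add(Mul(10757, Rational(1, 3396)), 18716) = Add(Rational(10757, 3396), 18716) = Rational(63570293, 3396)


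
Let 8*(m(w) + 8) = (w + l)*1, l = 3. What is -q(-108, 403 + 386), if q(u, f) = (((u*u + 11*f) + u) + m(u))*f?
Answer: -127589979/8 ≈ -1.5949e+7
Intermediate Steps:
m(w) = -61/8 + w/8 (m(w) = -8 + ((w + 3)*1)/8 = -8 + ((3 + w)*1)/8 = -8 + (3 + w)/8 = -8 + (3/8 + w/8) = -61/8 + w/8)
q(u, f) = f*(-61/8 + u² + 11*f + 9*u/8) (q(u, f) = (((u*u + 11*f) + u) + (-61/8 + u/8))*f = (((u² + 11*f) + u) + (-61/8 + u/8))*f = ((u + u² + 11*f) + (-61/8 + u/8))*f = (-61/8 + u² + 11*f + 9*u/8)*f = f*(-61/8 + u² + 11*f + 9*u/8))
-q(-108, 403 + 386) = -(403 + 386)*(-61 + 8*(-108)² + 9*(-108) + 88*(403 + 386))/8 = -789*(-61 + 8*11664 - 972 + 88*789)/8 = -789*(-61 + 93312 - 972 + 69432)/8 = -789*161711/8 = -1*127589979/8 = -127589979/8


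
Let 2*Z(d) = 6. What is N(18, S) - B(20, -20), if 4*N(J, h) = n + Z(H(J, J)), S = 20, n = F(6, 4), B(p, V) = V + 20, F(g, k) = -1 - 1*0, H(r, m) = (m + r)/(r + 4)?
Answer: 1/2 ≈ 0.50000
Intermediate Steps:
H(r, m) = (m + r)/(4 + r)
F(g, k) = -1 (F(g, k) = -1 + 0 = -1)
B(p, V) = 20 + V
Z(d) = 3 (Z(d) = (1/2)*6 = 3)
n = -1
N(J, h) = 1/2 (N(J, h) = (-1 + 3)/4 = (1/4)*2 = 1/2)
N(18, S) - B(20, -20) = 1/2 - (20 - 20) = 1/2 - 1*0 = 1/2 + 0 = 1/2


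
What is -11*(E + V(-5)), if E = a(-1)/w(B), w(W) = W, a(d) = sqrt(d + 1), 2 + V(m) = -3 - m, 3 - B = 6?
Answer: 0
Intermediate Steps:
B = -3 (B = 3 - 1*6 = 3 - 6 = -3)
V(m) = -5 - m (V(m) = -2 + (-3 - m) = -5 - m)
a(d) = sqrt(1 + d)
E = 0 (E = sqrt(1 - 1)/(-3) = sqrt(0)*(-1/3) = 0*(-1/3) = 0)
-11*(E + V(-5)) = -11*(0 + (-5 - 1*(-5))) = -11*(0 + (-5 + 5)) = -11*(0 + 0) = -11*0 = 0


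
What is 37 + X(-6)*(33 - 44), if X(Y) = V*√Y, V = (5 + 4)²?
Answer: 37 - 891*I*√6 ≈ 37.0 - 2182.5*I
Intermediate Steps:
V = 81 (V = 9² = 81)
X(Y) = 81*√Y
37 + X(-6)*(33 - 44) = 37 + (81*√(-6))*(33 - 44) = 37 + (81*(I*√6))*(-11) = 37 + (81*I*√6)*(-11) = 37 - 891*I*√6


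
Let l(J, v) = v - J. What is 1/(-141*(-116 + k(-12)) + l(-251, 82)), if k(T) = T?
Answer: 1/18381 ≈ 5.4404e-5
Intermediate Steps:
1/(-141*(-116 + k(-12)) + l(-251, 82)) = 1/(-141*(-116 - 12) + (82 - 1*(-251))) = 1/(-141*(-128) + (82 + 251)) = 1/(18048 + 333) = 1/18381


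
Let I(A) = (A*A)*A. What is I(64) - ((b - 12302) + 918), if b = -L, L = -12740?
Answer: 260788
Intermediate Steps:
b = 12740 (b = -1*(-12740) = 12740)
I(A) = A**3 (I(A) = A**2*A = A**3)
I(64) - ((b - 12302) + 918) = 64**3 - ((12740 - 12302) + 918) = 262144 - (438 + 918) = 262144 - 1*1356 = 262144 - 1356 = 260788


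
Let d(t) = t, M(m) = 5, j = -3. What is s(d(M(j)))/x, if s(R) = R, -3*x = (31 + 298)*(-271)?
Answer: 15/89159 ≈ 0.00016824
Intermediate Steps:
x = 89159/3 (x = -(31 + 298)*(-271)/3 = -329*(-271)/3 = -⅓*(-89159) = 89159/3 ≈ 29720.)
s(d(M(j)))/x = 5/(89159/3) = 5*(3/89159) = 15/89159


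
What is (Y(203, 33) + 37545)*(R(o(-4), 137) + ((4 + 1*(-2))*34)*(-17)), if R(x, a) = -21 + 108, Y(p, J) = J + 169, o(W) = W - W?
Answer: -40351543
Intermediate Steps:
o(W) = 0
Y(p, J) = 169 + J
R(x, a) = 87
(Y(203, 33) + 37545)*(R(o(-4), 137) + ((4 + 1*(-2))*34)*(-17)) = ((169 + 33) + 37545)*(87 + ((4 + 1*(-2))*34)*(-17)) = (202 + 37545)*(87 + ((4 - 2)*34)*(-17)) = 37747*(87 + (2*34)*(-17)) = 37747*(87 + 68*(-17)) = 37747*(87 - 1156) = 37747*(-1069) = -40351543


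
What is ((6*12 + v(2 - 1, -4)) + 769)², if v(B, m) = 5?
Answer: 715716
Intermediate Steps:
((6*12 + v(2 - 1, -4)) + 769)² = ((6*12 + 5) + 769)² = ((72 + 5) + 769)² = (77 + 769)² = 846² = 715716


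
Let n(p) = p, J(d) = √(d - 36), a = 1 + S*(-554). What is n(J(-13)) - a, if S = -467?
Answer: -258719 + 7*I ≈ -2.5872e+5 + 7.0*I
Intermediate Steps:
a = 258719 (a = 1 - 467*(-554) = 1 + 258718 = 258719)
J(d) = √(-36 + d)
n(J(-13)) - a = √(-36 - 13) - 1*258719 = √(-49) - 258719 = 7*I - 258719 = -258719 + 7*I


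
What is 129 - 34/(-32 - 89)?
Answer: 15643/121 ≈ 129.28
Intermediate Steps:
129 - 34/(-32 - 89) = 129 - 34/(-121) = 129 - 34*(-1/121) = 129 + 34/121 = 15643/121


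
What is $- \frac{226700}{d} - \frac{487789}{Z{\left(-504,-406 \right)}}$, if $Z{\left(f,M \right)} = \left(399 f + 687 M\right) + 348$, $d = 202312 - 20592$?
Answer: $- \frac{4258511}{18467295} \approx -0.2306$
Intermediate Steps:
$d = 181720$ ($d = 202312 - 20592 = 181720$)
$Z{\left(f,M \right)} = 348 + 399 f + 687 M$
$- \frac{226700}{d} - \frac{487789}{Z{\left(-504,-406 \right)}} = - \frac{226700}{181720} - \frac{487789}{348 + 399 \left(-504\right) + 687 \left(-406\right)} = \left(-226700\right) \frac{1}{181720} - \frac{487789}{348 - 201096 - 278922} = - \frac{11335}{9086} - \frac{487789}{-479670} = - \frac{11335}{9086} - - \frac{487789}{479670} = - \frac{11335}{9086} + \frac{487789}{479670} = - \frac{4258511}{18467295}$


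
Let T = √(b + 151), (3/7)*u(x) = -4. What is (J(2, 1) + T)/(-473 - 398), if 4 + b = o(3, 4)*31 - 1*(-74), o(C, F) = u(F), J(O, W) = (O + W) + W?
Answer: -4/871 - I*√615/2613 ≈ -0.0045924 - 0.0094907*I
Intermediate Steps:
u(x) = -28/3 (u(x) = (7/3)*(-4) = -28/3)
J(O, W) = O + 2*W
o(C, F) = -28/3
b = -658/3 (b = -4 + (-28/3*31 - 1*(-74)) = -4 + (-868/3 + 74) = -4 - 646/3 = -658/3 ≈ -219.33)
T = I*√615/3 (T = √(-658/3 + 151) = √(-205/3) = I*√615/3 ≈ 8.2664*I)
(J(2, 1) + T)/(-473 - 398) = ((2 + 2*1) + I*√615/3)/(-473 - 398) = ((2 + 2) + I*√615/3)/(-871) = (4 + I*√615/3)*(-1/871) = -4/871 - I*√615/2613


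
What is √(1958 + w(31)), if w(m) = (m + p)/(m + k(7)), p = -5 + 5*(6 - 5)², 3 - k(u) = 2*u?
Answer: √195955/10 ≈ 44.267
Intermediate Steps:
k(u) = 3 - 2*u
p = 0 (p = -5 + 5*1² = -5 + 5*1 = -5 + 5 = 0)
w(m) = m/(-11 + m) (w(m) = (m + 0)/(m + (3 - 2*7)) = m/(m + (3 - 14)) = m/(m - 11) = m/(-11 + m))
√(1958 + w(31)) = √(1958 + 31/(-11 + 31)) = √(1958 + 31/20) = √(39191/20) = √195955/10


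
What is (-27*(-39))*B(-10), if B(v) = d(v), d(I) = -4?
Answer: -4212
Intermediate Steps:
B(v) = -4
(-27*(-39))*B(-10) = -27*(-39)*(-4) = 1053*(-4) = -4212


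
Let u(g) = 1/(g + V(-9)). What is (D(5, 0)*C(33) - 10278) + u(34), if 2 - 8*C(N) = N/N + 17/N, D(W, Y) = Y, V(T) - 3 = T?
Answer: -287783/28 ≈ -10278.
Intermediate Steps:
V(T) = 3 + T
C(N) = ⅛ - 17/(8*N) (C(N) = ¼ - (N/N + 17/N)/8 = ¼ - (1 + 17/N)/8 = ¼ + (-⅛ - 17/(8*N)) = ⅛ - 17/(8*N))
u(g) = 1/(-6 + g) (u(g) = 1/(g + (3 - 9)) = 1/(g - 6) = 1/(-6 + g))
(D(5, 0)*C(33) - 10278) + u(34) = (0*((⅛)*(-17 + 33)/33) - 10278) + 1/(-6 + 34) = (0*((⅛)*(1/33)*16) - 10278) + 1/28 = (0*(2/33) - 10278) + 1/28 = (0 - 10278) + 1/28 = -10278 + 1/28 = -287783/28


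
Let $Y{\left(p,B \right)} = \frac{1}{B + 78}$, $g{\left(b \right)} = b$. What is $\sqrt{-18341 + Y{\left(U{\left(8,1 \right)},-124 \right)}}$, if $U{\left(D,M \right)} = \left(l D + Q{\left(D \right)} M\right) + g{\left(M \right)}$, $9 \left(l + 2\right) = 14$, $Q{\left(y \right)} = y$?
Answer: $\frac{3 i \sqrt{4312178}}{46} \approx 135.43 i$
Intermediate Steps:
$l = - \frac{4}{9}$ ($l = -2 + \frac{1}{9} \cdot 14 = -2 + \frac{14}{9} = - \frac{4}{9} \approx -0.44444$)
$U{\left(D,M \right)} = M - \frac{4 D}{9} + D M$ ($U{\left(D,M \right)} = \left(- \frac{4 D}{9} + D M\right) + M = M - \frac{4 D}{9} + D M$)
$Y{\left(p,B \right)} = \frac{1}{78 + B}$
$\sqrt{-18341 + Y{\left(U{\left(8,1 \right)},-124 \right)}} = \sqrt{-18341 + \frac{1}{78 - 124}} = \sqrt{-18341 + \frac{1}{-46}} = \sqrt{-18341 - \frac{1}{46}} = \sqrt{- \frac{843687}{46}} = \frac{3 i \sqrt{4312178}}{46}$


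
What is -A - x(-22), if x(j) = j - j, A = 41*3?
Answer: -123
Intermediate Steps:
A = 123
x(j) = 0
-A - x(-22) = -1*123 - 1*0 = -123 + 0 = -123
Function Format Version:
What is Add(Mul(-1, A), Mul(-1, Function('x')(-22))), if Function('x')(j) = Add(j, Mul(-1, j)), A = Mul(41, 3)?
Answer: -123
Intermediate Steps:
A = 123
Function('x')(j) = 0
Add(Mul(-1, A), Mul(-1, Function('x')(-22))) = Add(Mul(-1, 123), Mul(-1, 0)) = Add(-123, 0) = -123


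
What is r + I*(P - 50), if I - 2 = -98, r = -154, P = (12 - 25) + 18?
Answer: 4166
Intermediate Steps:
P = 5 (P = -13 + 18 = 5)
I = -96 (I = 2 - 98 = -96)
r + I*(P - 50) = -154 - 96*(5 - 50) = -154 - 96*(-45) = -154 + 4320 = 4166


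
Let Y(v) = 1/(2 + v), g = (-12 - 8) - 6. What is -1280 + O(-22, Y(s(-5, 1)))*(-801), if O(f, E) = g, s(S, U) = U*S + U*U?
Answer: 19546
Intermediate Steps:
s(S, U) = U² + S*U (s(S, U) = S*U + U² = U² + S*U)
g = -26 (g = -20 - 6 = -26)
O(f, E) = -26
-1280 + O(-22, Y(s(-5, 1)))*(-801) = -1280 - 26*(-801) = -1280 + 20826 = 19546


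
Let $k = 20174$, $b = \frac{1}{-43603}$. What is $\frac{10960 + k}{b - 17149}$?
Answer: $- \frac{678767901}{373873924} \approx -1.8155$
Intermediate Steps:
$b = - \frac{1}{43603} \approx -2.2934 \cdot 10^{-5}$
$\frac{10960 + k}{b - 17149} = \frac{10960 + 20174}{- \frac{1}{43603} - 17149} = \frac{31134}{- \frac{747747848}{43603}} = 31134 \left(- \frac{43603}{747747848}\right) = - \frac{678767901}{373873924}$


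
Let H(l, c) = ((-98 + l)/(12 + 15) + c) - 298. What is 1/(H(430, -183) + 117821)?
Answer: 27/3168512 ≈ 8.5214e-6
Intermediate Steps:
H(l, c) = -8144/27 + c + l/27 (H(l, c) = ((-98 + l)/27 + c) - 298 = ((-98 + l)*(1/27) + c) - 298 = ((-98/27 + l/27) + c) - 298 = (-98/27 + c + l/27) - 298 = -8144/27 + c + l/27)
1/(H(430, -183) + 117821) = 1/((-8144/27 - 183 + (1/27)*430) + 117821) = 1/((-8144/27 - 183 + 430/27) + 117821) = 1/(-12655/27 + 117821) = 1/(3168512/27) = 27/3168512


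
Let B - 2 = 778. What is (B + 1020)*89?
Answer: 160200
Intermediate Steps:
B = 780 (B = 2 + 778 = 780)
(B + 1020)*89 = (780 + 1020)*89 = 1800*89 = 160200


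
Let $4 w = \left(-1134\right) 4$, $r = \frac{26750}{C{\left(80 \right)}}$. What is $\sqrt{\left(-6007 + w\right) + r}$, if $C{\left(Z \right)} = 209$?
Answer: $\frac{i \sqrt{306335271}}{209} \approx 83.744 i$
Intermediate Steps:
$r = \frac{26750}{209} \approx 127.99$
$w = -1134$ ($w = \frac{\left(-1134\right) 4}{4} = \frac{1}{4} \left(-4536\right) = -1134$)
$\sqrt{\left(-6007 + w\right) + r} = \sqrt{\left(-6007 - 1134\right) + \frac{26750}{209}} = \sqrt{-7141 + \frac{26750}{209}} = \sqrt{- \frac{1465719}{209}} = \frac{i \sqrt{306335271}}{209}$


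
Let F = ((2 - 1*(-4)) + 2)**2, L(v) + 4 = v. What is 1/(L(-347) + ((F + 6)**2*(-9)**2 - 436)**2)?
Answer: 1/157183702945 ≈ 6.3620e-12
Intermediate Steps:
L(v) = -4 + v
F = 64 (F = ((2 + 4) + 2)**2 = (6 + 2)**2 = 8**2 = 64)
1/(L(-347) + ((F + 6)**2*(-9)**2 - 436)**2) = 1/((-4 - 347) + ((64 + 6)**2*(-9)**2 - 436)**2) = 1/(-351 + (70**2*81 - 436)**2) = 1/(-351 + (4900*81 - 436)**2) = 1/(-351 + (396900 - 436)**2) = 1/(-351 + 396464**2) = 1/(-351 + 157183703296) = 1/157183702945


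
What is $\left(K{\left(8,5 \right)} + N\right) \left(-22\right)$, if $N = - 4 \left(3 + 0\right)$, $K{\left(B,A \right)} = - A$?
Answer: $374$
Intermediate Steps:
$N = -12$ ($N = \left(-4\right) 3 = -12$)
$\left(K{\left(8,5 \right)} + N\right) \left(-22\right) = \left(\left(-1\right) 5 - 12\right) \left(-22\right) = \left(-5 - 12\right) \left(-22\right) = \left(-17\right) \left(-22\right) = 374$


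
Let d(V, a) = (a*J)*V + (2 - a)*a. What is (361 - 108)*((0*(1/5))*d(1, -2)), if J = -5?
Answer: 0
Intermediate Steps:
d(V, a) = a*(2 - a) - 5*V*a (d(V, a) = (a*(-5))*V + (2 - a)*a = (-5*a)*V + a*(2 - a) = -5*V*a + a*(2 - a) = a*(2 - a) - 5*V*a)
(361 - 108)*((0*(1/5))*d(1, -2)) = (361 - 108)*((0*(1/5))*(-2*(2 - 1*(-2) - 5*1))) = 253*((0*(1*(⅕)))*(-2*(2 + 2 - 5))) = 253*((0*(⅕))*(-2*(-1))) = 253*(0*2) = 253*0 = 0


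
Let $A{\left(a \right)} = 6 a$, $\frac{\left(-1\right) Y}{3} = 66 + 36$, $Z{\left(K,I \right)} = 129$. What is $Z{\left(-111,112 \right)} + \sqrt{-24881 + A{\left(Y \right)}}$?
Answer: $129 + i \sqrt{26717} \approx 129.0 + 163.45 i$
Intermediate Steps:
$Y = -306$ ($Y = - 3 \left(66 + 36\right) = \left(-3\right) 102 = -306$)
$Z{\left(-111,112 \right)} + \sqrt{-24881 + A{\left(Y \right)}} = 129 + \sqrt{-24881 + 6 \left(-306\right)} = 129 + \sqrt{-24881 - 1836} = 129 + \sqrt{-26717} = 129 + i \sqrt{26717}$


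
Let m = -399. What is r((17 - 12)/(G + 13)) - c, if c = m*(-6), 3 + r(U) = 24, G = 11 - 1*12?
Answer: -2373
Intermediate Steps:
G = -1 (G = 11 - 12 = -1)
r(U) = 21 (r(U) = -3 + 24 = 21)
c = 2394 (c = -399*(-6) = 2394)
r((17 - 12)/(G + 13)) - c = 21 - 1*2394 = 21 - 2394 = -2373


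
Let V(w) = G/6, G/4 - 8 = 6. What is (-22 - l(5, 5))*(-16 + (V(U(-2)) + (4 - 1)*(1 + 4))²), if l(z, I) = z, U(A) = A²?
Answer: -15555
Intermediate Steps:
G = 56 (G = 32 + 4*6 = 32 + 24 = 56)
V(w) = 28/3 (V(w) = 56/6 = 56*(⅙) = 28/3)
(-22 - l(5, 5))*(-16 + (V(U(-2)) + (4 - 1)*(1 + 4))²) = (-22 - 1*5)*(-16 + (28/3 + (4 - 1)*(1 + 4))²) = (-22 - 5)*(-16 + (28/3 + 3*5)²) = -27*(-16 + (28/3 + 15)²) = -27*(-16 + (73/3)²) = -27*(-16 + 5329/9) = -27*5185/9 = -15555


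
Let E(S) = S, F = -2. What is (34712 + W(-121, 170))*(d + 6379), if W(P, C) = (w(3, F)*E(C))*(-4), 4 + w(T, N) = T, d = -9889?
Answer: -124225920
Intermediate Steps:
w(T, N) = -4 + T
W(P, C) = 4*C (W(P, C) = ((-4 + 3)*C)*(-4) = -C*(-4) = 4*C)
(34712 + W(-121, 170))*(d + 6379) = (34712 + 4*170)*(-9889 + 6379) = (34712 + 680)*(-3510) = 35392*(-3510) = -124225920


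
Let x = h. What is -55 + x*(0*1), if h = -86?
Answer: -55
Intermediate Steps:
x = -86
-55 + x*(0*1) = -55 - 0 = -55 - 86*0 = -55 + 0 = -55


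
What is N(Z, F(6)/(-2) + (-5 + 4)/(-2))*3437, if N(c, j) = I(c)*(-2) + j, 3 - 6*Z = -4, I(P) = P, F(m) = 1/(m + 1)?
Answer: -19640/3 ≈ -6546.7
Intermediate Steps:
F(m) = 1/(1 + m)
Z = 7/6 (Z = ½ - ⅙*(-4) = ½ + ⅔ = 7/6 ≈ 1.1667)
N(c, j) = j - 2*c (N(c, j) = c*(-2) + j = -2*c + j = j - 2*c)
N(Z, F(6)/(-2) + (-5 + 4)/(-2))*3437 = ((1/((1 + 6)*(-2)) + (-5 + 4)/(-2)) - 2*7/6)*3437 = ((-½/7 - 1*(-½)) - 7/3)*3437 = (((⅐)*(-½) + ½) - 7/3)*3437 = ((-1/14 + ½) - 7/3)*3437 = (3/7 - 7/3)*3437 = -40/21*3437 = -19640/3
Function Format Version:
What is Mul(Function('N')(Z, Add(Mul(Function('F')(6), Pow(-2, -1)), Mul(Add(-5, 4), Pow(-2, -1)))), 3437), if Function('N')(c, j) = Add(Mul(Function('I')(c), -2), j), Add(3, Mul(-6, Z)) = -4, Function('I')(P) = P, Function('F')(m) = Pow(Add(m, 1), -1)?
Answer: Rational(-19640, 3) ≈ -6546.7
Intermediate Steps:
Function('F')(m) = Pow(Add(1, m), -1)
Z = Rational(7, 6) (Z = Add(Rational(1, 2), Mul(Rational(-1, 6), -4)) = Add(Rational(1, 2), Rational(2, 3)) = Rational(7, 6) ≈ 1.1667)
Function('N')(c, j) = Add(j, Mul(-2, c)) (Function('N')(c, j) = Add(Mul(c, -2), j) = Add(Mul(-2, c), j) = Add(j, Mul(-2, c)))
Mul(Function('N')(Z, Add(Mul(Function('F')(6), Pow(-2, -1)), Mul(Add(-5, 4), Pow(-2, -1)))), 3437) = Mul(Add(Add(Mul(Pow(Add(1, 6), -1), Pow(-2, -1)), Mul(Add(-5, 4), Pow(-2, -1))), Mul(-2, Rational(7, 6))), 3437) = Mul(Add(Add(Mul(Pow(7, -1), Rational(-1, 2)), Mul(-1, Rational(-1, 2))), Rational(-7, 3)), 3437) = Mul(Add(Add(Mul(Rational(1, 7), Rational(-1, 2)), Rational(1, 2)), Rational(-7, 3)), 3437) = Mul(Add(Add(Rational(-1, 14), Rational(1, 2)), Rational(-7, 3)), 3437) = Mul(Add(Rational(3, 7), Rational(-7, 3)), 3437) = Mul(Rational(-40, 21), 3437) = Rational(-19640, 3)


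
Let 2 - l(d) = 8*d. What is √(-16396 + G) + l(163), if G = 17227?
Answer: -1302 + √831 ≈ -1273.2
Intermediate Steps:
l(d) = 2 - 8*d
√(-16396 + G) + l(163) = √(-16396 + 17227) + (2 - 8*163) = √831 + (2 - 1304) = √831 - 1302 = -1302 + √831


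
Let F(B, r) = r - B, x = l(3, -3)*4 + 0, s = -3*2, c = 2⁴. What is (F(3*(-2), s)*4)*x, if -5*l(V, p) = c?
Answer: 0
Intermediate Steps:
c = 16
l(V, p) = -16/5 (l(V, p) = -⅕*16 = -16/5)
s = -6
x = -64/5 (x = -16/5*4 + 0 = -64/5 + 0 = -64/5 ≈ -12.800)
(F(3*(-2), s)*4)*x = ((-6 - 3*(-2))*4)*(-64/5) = ((-6 - 1*(-6))*4)*(-64/5) = ((-6 + 6)*4)*(-64/5) = (0*4)*(-64/5) = 0*(-64/5) = 0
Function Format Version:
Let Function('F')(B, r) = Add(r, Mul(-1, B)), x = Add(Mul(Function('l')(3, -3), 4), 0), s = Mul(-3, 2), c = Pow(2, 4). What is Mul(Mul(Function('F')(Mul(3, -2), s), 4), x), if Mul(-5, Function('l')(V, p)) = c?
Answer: 0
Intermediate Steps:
c = 16
Function('l')(V, p) = Rational(-16, 5) (Function('l')(V, p) = Mul(Rational(-1, 5), 16) = Rational(-16, 5))
s = -6
x = Rational(-64, 5) (x = Add(Mul(Rational(-16, 5), 4), 0) = Add(Rational(-64, 5), 0) = Rational(-64, 5) ≈ -12.800)
Mul(Mul(Function('F')(Mul(3, -2), s), 4), x) = Mul(Mul(Add(-6, Mul(-1, Mul(3, -2))), 4), Rational(-64, 5)) = Mul(Mul(Add(-6, Mul(-1, -6)), 4), Rational(-64, 5)) = Mul(Mul(Add(-6, 6), 4), Rational(-64, 5)) = Mul(Mul(0, 4), Rational(-64, 5)) = Mul(0, Rational(-64, 5)) = 0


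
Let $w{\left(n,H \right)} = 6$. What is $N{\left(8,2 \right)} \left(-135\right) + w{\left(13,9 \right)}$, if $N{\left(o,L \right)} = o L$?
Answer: $-2154$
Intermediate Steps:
$N{\left(o,L \right)} = L o$
$N{\left(8,2 \right)} \left(-135\right) + w{\left(13,9 \right)} = 2 \cdot 8 \left(-135\right) + 6 = 16 \left(-135\right) + 6 = -2160 + 6 = -2154$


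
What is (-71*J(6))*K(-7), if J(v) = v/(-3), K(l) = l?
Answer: -994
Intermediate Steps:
J(v) = -v/3 (J(v) = v*(-1/3) = -v/3)
(-71*J(6))*K(-7) = -(-71)*6/3*(-7) = -71*(-2)*(-7) = 142*(-7) = -994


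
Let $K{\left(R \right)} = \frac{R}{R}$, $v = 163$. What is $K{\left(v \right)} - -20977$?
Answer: $20978$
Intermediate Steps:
$K{\left(R \right)} = 1$
$K{\left(v \right)} - -20977 = 1 - -20977 = 1 + 20977 = 20978$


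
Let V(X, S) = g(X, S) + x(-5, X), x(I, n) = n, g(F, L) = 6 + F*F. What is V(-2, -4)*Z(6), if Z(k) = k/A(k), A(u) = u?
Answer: 8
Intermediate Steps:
g(F, L) = 6 + F²
Z(k) = 1 (Z(k) = k/k = 1)
V(X, S) = 6 + X + X² (V(X, S) = (6 + X²) + X = 6 + X + X²)
V(-2, -4)*Z(6) = (6 - 2 + (-2)²)*1 = (6 - 2 + 4)*1 = 8*1 = 8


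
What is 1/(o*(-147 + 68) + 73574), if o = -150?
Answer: 1/85424 ≈ 1.1706e-5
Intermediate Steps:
1/(o*(-147 + 68) + 73574) = 1/(-150*(-147 + 68) + 73574) = 1/(-150*(-79) + 73574) = 1/(11850 + 73574) = 1/85424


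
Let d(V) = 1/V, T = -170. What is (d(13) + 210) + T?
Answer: 521/13 ≈ 40.077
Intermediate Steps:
(d(13) + 210) + T = (1/13 + 210) - 170 = 2731/13 - 170 = 521/13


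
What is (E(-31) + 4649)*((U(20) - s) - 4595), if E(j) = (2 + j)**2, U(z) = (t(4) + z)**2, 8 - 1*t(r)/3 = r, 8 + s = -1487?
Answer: -11397240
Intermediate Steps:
s = -1495 (s = -8 - 1487 = -1495)
t(r) = 24 - 3*r
U(z) = (12 + z)**2 (U(z) = ((24 - 3*4) + z)**2 = ((24 - 12) + z)**2 = (12 + z)**2)
(E(-31) + 4649)*((U(20) - s) - 4595) = ((2 - 31)**2 + 4649)*(((12 + 20)**2 - 1*(-1495)) - 4595) = ((-29)**2 + 4649)*((32**2 + 1495) - 4595) = (841 + 4649)*((1024 + 1495) - 4595) = 5490*(2519 - 4595) = 5490*(-2076) = -11397240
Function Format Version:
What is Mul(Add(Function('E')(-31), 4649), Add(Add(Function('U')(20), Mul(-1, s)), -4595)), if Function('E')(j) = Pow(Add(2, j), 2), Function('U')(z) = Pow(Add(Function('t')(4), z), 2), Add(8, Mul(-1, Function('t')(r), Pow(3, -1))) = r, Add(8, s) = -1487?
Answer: -11397240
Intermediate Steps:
s = -1495 (s = Add(-8, -1487) = -1495)
Function('t')(r) = Add(24, Mul(-3, r))
Function('U')(z) = Pow(Add(12, z), 2) (Function('U')(z) = Pow(Add(Add(24, Mul(-3, 4)), z), 2) = Pow(Add(Add(24, -12), z), 2) = Pow(Add(12, z), 2))
Mul(Add(Function('E')(-31), 4649), Add(Add(Function('U')(20), Mul(-1, s)), -4595)) = Mul(Add(Pow(Add(2, -31), 2), 4649), Add(Add(Pow(Add(12, 20), 2), Mul(-1, -1495)), -4595)) = Mul(Add(Pow(-29, 2), 4649), Add(Add(Pow(32, 2), 1495), -4595)) = Mul(Add(841, 4649), Add(Add(1024, 1495), -4595)) = Mul(5490, Add(2519, -4595)) = Mul(5490, -2076) = -11397240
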